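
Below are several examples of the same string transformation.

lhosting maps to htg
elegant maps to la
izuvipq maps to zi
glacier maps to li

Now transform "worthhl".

oh

The transformation: keep one character in every 3, starting at position 2 (positions 2nd, 5th, 8th, ...).
Applying that to "worthhl" gives "oh".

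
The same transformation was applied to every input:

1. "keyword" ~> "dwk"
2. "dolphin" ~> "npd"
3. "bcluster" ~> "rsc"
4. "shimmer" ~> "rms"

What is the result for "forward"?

dwf

The rule is to reverse the string, then keep one character in every 3, starting at position 1 (positions 1st, 4th, 7th, ...).
Working it through for "forward": intermediate "drawrof", final "dwf".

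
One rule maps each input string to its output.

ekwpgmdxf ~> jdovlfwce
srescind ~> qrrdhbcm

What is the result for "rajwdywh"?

zqvixcgv

Looking at the pairs, the operation is to shift every letter 1 place backward in the alphabet (wrapping around), then swap each adjacent pair of characters (1↔2, 3↔4, ...).
On "rajwdywh": the first step gives "qzivcxvg", and the second then gives "zqvixcgv".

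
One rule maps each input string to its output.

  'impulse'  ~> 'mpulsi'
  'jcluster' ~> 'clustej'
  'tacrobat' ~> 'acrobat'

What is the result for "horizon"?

What's happening: delete the last character, then move the first character to the end.
Applying both steps to "horizon": "horizo", then "orizoh".
(Check on "jcluster": → "jcluste" → "clustej" ✓)

orizoh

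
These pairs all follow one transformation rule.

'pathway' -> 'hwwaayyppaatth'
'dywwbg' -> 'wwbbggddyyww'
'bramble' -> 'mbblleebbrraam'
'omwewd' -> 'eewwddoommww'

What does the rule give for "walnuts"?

nuuttsswwaalln

Rule — double every character, then swap the front and back halves of the string.
Doing the same to "walnuts": "nuuttsswwaalln".
(Check on "bramble": → "bbrraammbbllee" → "mbblleebbrraam" ✓)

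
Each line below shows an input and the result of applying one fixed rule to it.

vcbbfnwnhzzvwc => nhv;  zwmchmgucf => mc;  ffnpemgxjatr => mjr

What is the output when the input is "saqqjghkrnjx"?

grx

Looking at the pairs, the operation is to keep one character in every 3, starting at position 3 (positions 3rd, 6th, 9th, ...), then delete the first character.
"saqqjghkrnjx" → "grx".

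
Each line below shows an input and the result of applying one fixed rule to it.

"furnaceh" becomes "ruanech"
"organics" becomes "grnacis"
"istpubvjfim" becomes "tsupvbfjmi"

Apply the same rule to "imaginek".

amigenk

Each output is the input with this applied: delete the first character, then swap each adjacent pair of characters (1↔2, 3↔4, ...).
Applying both steps to "imaginek": "maginek", then "amigenk".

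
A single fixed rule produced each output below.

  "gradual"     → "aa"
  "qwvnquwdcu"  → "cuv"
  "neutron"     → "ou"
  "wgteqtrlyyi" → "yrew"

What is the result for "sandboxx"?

What's happening: reverse the string, then keep one character in every 3, starting at position 2 (positions 2nd, 5th, 8th, ...).
So "sandboxx" becomes "xds".

xds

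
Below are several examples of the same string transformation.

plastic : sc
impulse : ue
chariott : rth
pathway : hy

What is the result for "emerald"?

rd

What's happening: move the first 2 characters to the end (rotate left by 2), then keep one character in every 3, starting at position 2 (positions 2nd, 5th, 8th, ...).
Working it through for "emerald": intermediate "eraldem", final "rd".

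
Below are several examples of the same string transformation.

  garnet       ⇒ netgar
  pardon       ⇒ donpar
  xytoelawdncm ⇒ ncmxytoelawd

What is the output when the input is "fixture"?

urefixt

Each output is the input with this applied: move the last 3 characters to the front (rotate right by 3).
For "fixture" the result is "urefixt".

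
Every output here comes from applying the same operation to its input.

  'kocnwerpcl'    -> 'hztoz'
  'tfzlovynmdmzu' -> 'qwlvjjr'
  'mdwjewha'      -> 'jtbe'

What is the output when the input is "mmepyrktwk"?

jbvht

The transformation: shift every letter 3 places backward in the alphabet (wrapping around), then keep every other character starting from the first (positions 1st, 3rd, 5th, ...).
Applying that to "mmepyrktwk" gives "jbvht".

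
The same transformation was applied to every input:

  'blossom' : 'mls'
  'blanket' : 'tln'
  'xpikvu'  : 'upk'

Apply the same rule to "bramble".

The rule is to move the last 2 characters to the front (rotate right by 2), then keep every other character starting from the second (positions 2nd, 4th, 6th, ...).
Working it through for "bramble": intermediate "lebramb", final "erm".

erm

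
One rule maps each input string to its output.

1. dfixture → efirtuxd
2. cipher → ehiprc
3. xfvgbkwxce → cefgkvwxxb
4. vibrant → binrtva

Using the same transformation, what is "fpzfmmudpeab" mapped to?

Looking at the pairs, the operation is to sort the characters into alphabetical order, then move the first character to the end.
On "fpzfmmudpeab" that produces "bdeffmmppuza".

bdeffmmppuza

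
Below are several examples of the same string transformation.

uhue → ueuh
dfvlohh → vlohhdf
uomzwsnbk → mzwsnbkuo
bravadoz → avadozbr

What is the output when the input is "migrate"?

The pattern: move the first 2 characters to the end (rotate left by 2).
Doing the same to "migrate": "gratemi".

gratemi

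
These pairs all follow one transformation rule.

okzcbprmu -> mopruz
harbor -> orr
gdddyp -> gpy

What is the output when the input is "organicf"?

The rule is to sort the characters into alphabetical order, then delete the first 3 characters.
Applying that to "organicf" gives "ginor".

ginor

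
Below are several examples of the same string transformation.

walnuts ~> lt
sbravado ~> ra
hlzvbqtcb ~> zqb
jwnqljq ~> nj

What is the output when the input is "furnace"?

rc

In each case the input is transformed by: keep one character in every 3, starting at position 3 (positions 3rd, 6th, 9th, ...).
So "furnace" becomes "rc".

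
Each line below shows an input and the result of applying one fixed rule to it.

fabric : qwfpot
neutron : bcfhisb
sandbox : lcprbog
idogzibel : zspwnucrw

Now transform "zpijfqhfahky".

What's happening: reverse the string, then shift every letter 12 places backward in the alphabet (wrapping around).
Working it through for "zpijfqhfahky": intermediate "ykhafhqfjipz", final "myvotvetxwdn".

myvotvetxwdn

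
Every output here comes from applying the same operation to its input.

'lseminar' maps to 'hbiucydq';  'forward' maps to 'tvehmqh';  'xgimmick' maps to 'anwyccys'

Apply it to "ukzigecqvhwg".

What's happening: shift every letter 10 places backward in the alphabet (wrapping around), then move the last character to the front.
Starting from "ukzigecqvhwg": after the first operation, "kapywusglxmw"; after the second, "wkapywusglxm".

wkapywusglxm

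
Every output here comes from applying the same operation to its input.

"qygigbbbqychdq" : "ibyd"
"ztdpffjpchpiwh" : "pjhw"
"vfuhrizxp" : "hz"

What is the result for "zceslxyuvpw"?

Each output is the input with this applied: delete the first 2 characters, then keep one character in every 3, starting at position 2 (positions 2nd, 5th, 8th, ...).
"zceslxyuvpw" → "eslxyuvpw" → "syp".
(Check on "ztdpffjpchpiwh": → "dpffjpchpiwh" → "pjhw" ✓)

syp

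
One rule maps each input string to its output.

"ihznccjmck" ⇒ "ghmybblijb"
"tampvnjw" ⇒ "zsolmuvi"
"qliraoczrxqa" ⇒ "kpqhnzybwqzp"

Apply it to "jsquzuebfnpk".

ritptyadmejo

The pattern: shift every letter 1 place backward in the alphabet (wrapping around), then swap each adjacent pair of characters (1↔2, 3↔4, ...).
For "jsquzuebfnpk", step one produces "irptytdaemoj"; step two turns that into "ritptyadmejo".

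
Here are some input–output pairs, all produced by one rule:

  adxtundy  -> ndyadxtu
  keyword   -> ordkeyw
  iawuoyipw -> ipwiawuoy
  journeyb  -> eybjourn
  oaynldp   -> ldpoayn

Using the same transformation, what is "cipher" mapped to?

hercip

In each case the input is transformed by: move the last 3 characters to the front (rotate right by 3).
Doing the same to "cipher": "hercip".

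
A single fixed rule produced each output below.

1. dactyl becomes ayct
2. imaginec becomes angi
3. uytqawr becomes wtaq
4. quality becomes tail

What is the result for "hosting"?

The pattern: take characters alternately from the front and the back (1st, last, 2nd, 2nd-last, ...), then keep only the last 4 characters.
On "hosting": the first step gives "hgonsit", and the second then gives "nsit".

nsit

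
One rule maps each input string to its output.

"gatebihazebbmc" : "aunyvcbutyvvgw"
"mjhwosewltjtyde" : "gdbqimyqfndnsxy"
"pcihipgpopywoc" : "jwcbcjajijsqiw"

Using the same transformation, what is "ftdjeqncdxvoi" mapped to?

Each output is the input with this applied: shift every letter 6 places backward in the alphabet (wrapping around).
"ftdjeqncdxvoi" → "znxdykhwxrpic".

znxdykhwxrpic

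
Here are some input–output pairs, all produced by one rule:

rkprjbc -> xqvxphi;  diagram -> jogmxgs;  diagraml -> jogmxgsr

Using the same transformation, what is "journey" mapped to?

puaxtke

Looking at the pairs, the operation is to shift every letter 6 places forward in the alphabet (wrapping around).
For "journey" the result is "puaxtke".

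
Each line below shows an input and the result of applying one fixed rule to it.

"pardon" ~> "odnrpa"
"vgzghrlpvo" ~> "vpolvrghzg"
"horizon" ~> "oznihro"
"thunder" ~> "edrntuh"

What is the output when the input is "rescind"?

The pattern: move the last 2 characters to the front (rotate right by 2), then take characters alternately from the front and the back (1st, last, 2nd, 2nd-last, ...).
Starting from "rescind": after the first operation, "ndresci"; after the second, "nidcrse".

nidcrse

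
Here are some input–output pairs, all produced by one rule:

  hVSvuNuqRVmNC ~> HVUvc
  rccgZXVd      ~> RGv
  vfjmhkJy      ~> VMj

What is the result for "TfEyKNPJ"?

tYp

The transformation: keep one character in every 3, starting at position 1 (positions 1st, 4th, 7th, ...), then flip the case of every letter.
Applying both steps to "TfEyKNPJ": "TyP", then "tYp".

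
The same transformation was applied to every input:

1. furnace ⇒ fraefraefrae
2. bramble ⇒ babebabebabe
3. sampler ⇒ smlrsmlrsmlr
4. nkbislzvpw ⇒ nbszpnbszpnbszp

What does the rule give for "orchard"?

ocadocadocad

Rule — keep every other character starting from the first (positions 1st, 3rd, 5th, ...), then write the whole string 3 times in a row.
So "orchard" becomes "ocadocadocad".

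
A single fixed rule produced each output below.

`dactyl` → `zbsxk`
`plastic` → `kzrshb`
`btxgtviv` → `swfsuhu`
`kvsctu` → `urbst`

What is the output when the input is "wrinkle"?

Each output is the input with this applied: shift every letter 1 place backward in the alphabet (wrapping around), then delete the first character.
"wrinkle" → "vqhmjkd" → "qhmjkd".

qhmjkd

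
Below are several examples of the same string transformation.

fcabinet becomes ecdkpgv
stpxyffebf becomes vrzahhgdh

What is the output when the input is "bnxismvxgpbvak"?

The pattern: delete the first character, then shift every letter 2 places forward in the alphabet (wrapping around).
"bnxismvxgpbvak" → "pzkuoxzirdxcm".

pzkuoxzirdxcm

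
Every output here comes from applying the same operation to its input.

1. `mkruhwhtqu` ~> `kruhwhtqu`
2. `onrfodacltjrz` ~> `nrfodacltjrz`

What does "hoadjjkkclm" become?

In each case the input is transformed by: delete the first character.
"hoadjjkkclm" → "oadjjkkclm".

oadjjkkclm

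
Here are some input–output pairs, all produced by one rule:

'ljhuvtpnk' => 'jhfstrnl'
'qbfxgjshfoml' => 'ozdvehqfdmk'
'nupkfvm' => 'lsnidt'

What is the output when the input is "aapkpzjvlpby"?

yyninxhtjnz

Looking at the pairs, the operation is to shift every letter 2 places backward in the alphabet (wrapping around), then delete the last character.
Working it through for "aapkpzjvlpby": intermediate "yyninxhtjnzw", final "yyninxhtjnz".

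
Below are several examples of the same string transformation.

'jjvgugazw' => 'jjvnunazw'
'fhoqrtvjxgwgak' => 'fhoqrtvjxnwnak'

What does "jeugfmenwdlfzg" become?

jeunfmenwdlfzn

The rule is to replace every "g" with "n".
For "jeugfmenwdlfzg" the result is "jeunfmenwdlfzn".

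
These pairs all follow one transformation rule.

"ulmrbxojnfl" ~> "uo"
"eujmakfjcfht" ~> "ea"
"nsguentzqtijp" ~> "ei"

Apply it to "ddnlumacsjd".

ua

In each case the input is transformed by: keep every other character starting from the first (positions 1st, 3rd, 5th, ...), then keep only the vowels.
On "ddnlumacsjd": the first step gives "dnuasd", and the second then gives "ua".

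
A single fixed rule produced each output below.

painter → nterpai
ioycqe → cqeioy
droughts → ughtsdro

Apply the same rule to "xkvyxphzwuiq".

In each case the input is transformed by: move the first 3 characters to the end (rotate left by 3).
For "xkvyxphzwuiq" the result is "yxphzwuiqxkv".

yxphzwuiqxkv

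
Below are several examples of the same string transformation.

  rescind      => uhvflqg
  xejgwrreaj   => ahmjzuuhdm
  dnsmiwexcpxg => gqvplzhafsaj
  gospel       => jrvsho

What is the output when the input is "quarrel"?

txduuho

The pattern: shift every letter 3 places forward in the alphabet (wrapping around).
Applying that to "quarrel" gives "txduuho".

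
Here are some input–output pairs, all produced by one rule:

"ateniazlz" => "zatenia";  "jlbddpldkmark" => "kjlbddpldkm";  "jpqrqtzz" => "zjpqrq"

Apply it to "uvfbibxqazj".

juvfbibxq

What's happening: move the last character to the front, then delete the last 2 characters.
Applying both steps to "uvfbibxqazj": "juvfbibxqaz", then "juvfbibxq".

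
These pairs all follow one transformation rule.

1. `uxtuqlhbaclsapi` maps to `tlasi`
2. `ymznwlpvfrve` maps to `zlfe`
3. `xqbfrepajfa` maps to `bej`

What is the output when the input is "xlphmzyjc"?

pzc

The rule is to keep one character in every 3, starting at position 3 (positions 3rd, 6th, 9th, ...).
"xlphmzyjc" → "pzc".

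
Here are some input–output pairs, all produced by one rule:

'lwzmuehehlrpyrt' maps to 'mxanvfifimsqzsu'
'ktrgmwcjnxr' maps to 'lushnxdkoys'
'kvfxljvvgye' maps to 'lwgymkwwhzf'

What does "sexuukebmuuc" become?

The rule is to shift every letter 1 place forward in the alphabet (wrapping around).
For "sexuukebmuuc" the result is "tfyvvlfcnvvd".

tfyvvlfcnvvd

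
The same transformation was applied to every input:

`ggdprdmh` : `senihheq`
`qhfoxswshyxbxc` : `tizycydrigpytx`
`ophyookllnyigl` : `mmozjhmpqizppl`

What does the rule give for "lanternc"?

The rule is to swap the front and back halves of the string, then shift every letter 1 place forward in the alphabet (wrapping around).
On "lanternc": the first step gives "ernclant", and the second then gives "fsodmbou".

fsodmbou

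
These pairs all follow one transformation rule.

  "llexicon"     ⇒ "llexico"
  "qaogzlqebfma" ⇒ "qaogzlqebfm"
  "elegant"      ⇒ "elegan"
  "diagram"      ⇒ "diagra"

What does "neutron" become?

The transformation: delete the last character.
For "neutron" the result is "neutro".

neutro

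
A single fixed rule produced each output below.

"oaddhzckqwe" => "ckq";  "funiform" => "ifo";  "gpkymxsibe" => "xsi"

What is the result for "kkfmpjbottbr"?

Each output is the input with this applied: delete the last 2 characters, then keep only the last 3 characters.
Working it through for "kkfmpjbottbr": intermediate "kkfmpjbott", final "ott".

ott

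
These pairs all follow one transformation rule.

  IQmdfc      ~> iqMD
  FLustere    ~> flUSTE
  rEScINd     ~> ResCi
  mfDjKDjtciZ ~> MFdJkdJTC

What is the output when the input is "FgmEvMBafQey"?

What's happening: delete the last 2 characters, then flip the case of every letter.
On "FgmEvMBafQey": the first step gives "FgmEvMBafQ", and the second then gives "fGMeVmbAFq".

fGMeVmbAFq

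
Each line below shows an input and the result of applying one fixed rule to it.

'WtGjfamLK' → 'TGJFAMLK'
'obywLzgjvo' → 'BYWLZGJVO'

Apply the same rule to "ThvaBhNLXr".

Each output is the input with this applied: delete the first character, then convert every letter to uppercase.
On "ThvaBhNLXr": the first step gives "hvaBhNLXr", and the second then gives "HVABHNLXR".

HVABHNLXR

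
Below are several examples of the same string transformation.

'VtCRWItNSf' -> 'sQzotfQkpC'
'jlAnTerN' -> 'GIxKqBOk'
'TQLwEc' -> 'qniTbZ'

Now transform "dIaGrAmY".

AfXdOxJv

The pattern: flip the case of every letter, then shift every letter 3 places backward in the alphabet (wrapping around).
Starting from "dIaGrAmY": after the first operation, "DiAgRaMy"; after the second, "AfXdOxJv".
(Check on "VtCRWItNSf": → "vTcrwiTnsF" → "sQzotfQkpC" ✓)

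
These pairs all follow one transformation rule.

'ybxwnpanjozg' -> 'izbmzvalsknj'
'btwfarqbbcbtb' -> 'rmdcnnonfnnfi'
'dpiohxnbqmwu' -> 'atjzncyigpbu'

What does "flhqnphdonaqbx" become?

In each case the input is transformed by: move the first 3 characters to the end (rotate left by 3), then shift every letter 12 places forward in the alphabet (wrapping around).
Applying both steps to "flhqnphdonaqbx": "qnphdonaqbxflh", then "czbtpazmcnjrxt".

czbtpazmcnjrxt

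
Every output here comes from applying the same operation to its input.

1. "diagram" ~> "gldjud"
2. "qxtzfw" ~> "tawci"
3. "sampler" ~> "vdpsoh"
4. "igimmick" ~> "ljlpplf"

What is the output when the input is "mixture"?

The rule is to delete the last character, then shift every letter 3 places forward in the alphabet (wrapping around).
So "mixture" becomes "plawxu".

plawxu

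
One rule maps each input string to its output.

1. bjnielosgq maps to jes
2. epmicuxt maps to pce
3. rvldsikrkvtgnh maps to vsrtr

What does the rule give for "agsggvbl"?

In each case the input is transformed by: swap the first and last characters, then keep one character in every 3, starting at position 2 (positions 2nd, 5th, 8th, ...).
On "agsggvbl" that produces "gga".

gga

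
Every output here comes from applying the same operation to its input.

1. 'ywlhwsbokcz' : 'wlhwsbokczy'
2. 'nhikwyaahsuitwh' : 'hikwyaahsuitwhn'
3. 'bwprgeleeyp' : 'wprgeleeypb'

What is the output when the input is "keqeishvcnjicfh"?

eqeishvcnjicfhk

The transformation: move the first character to the end.
For "keqeishvcnjicfh" the result is "eqeishvcnjicfhk".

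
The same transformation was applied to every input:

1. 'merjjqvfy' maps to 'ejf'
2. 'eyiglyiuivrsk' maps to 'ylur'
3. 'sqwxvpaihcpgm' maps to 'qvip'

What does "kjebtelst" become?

The pattern: keep one character in every 3, starting at position 2 (positions 2nd, 5th, 8th, ...).
So "kjebtelst" becomes "jts".

jts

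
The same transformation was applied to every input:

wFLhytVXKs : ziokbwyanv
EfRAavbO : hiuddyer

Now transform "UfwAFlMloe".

xizdioporh

The rule is to shift every letter 3 places forward in the alphabet (wrapping around), then convert every letter to lowercase.
On "UfwAFlMloe": the first step gives "XizDIoPorh", and the second then gives "xizdioporh".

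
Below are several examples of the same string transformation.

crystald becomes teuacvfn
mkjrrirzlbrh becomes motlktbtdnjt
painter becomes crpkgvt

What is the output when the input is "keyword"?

gmyatqf

The pattern: swap each adjacent pair of characters (1↔2, 3↔4, ...), then shift every letter 2 places forward in the alphabet (wrapping around).
For "keyword", step one produces "ekwyrod"; step two turns that into "gmyatqf".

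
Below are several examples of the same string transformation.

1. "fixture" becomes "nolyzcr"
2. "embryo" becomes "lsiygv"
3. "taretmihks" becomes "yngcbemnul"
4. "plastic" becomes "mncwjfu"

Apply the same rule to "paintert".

hnylnjuc

The transformation: shift every letter 6 places backward in the alphabet (wrapping around), then move the first 3 characters to the end (rotate left by 3).
Starting from "paintert": after the first operation, "juchnyln"; after the second, "hnylnjuc".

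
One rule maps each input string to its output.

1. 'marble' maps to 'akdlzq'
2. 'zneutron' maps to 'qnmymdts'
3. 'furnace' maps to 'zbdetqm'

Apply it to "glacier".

hdqfkzb

Each output is the input with this applied: move the last 3 characters to the front (rotate right by 3), then shift every letter 1 place backward in the alphabet (wrapping around).
For "glacier" the result is "hdqfkzb".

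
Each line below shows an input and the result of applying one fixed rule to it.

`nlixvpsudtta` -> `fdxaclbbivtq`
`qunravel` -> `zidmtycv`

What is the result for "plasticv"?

abqkdxti

The transformation: shift every letter 8 places forward in the alphabet (wrapping around), then move the first 3 characters to the end (rotate left by 3).
So "plasticv" becomes "abqkdxti".
(Check on "nlixvpsudtta": → "vtqfdxaclbbi" → "fdxaclbbivtq" ✓)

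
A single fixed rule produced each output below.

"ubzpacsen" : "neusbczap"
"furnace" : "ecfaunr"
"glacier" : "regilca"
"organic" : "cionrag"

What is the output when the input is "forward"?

drfaowr

What's happening: move the last character to the front, then take characters alternately from the front and the back (1st, last, 2nd, 2nd-last, ...).
"forward" → "dforwar" → "drfaowr".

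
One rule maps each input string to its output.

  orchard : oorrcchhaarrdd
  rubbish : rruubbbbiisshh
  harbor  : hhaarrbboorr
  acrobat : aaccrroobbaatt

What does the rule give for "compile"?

Each output is the input with this applied: double every character.
For "compile" the result is "ccoommppiillee".

ccoommppiillee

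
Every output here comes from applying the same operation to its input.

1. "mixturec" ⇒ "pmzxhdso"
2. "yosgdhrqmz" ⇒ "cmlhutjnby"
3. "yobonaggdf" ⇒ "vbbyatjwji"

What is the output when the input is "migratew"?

vozrhdbm

The transformation: swap the front and back halves of the string, then shift every letter 5 places backward in the alphabet (wrapping around).
Working it through for "migratew": intermediate "atewmigr", final "vozrhdbm".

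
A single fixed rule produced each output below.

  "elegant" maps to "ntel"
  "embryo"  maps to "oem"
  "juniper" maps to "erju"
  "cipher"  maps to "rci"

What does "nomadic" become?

icno

Each output is the input with this applied: move the first 2 characters to the end (rotate left by 2), then delete the first 3 characters.
On "nomadic" that produces "icno".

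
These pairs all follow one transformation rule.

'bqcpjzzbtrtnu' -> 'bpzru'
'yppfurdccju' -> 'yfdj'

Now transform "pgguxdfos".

Looking at the pairs, the operation is to keep one character in every 3, starting at position 1 (positions 1st, 4th, 7th, ...).
Applying that to "pgguxdfos" gives "puf".

puf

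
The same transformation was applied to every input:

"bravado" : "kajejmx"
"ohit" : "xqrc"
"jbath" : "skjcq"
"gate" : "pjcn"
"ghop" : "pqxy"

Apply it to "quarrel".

zdjaanu

In each case the input is transformed by: shift every letter 9 places forward in the alphabet (wrapping around).
Applying that to "quarrel" gives "zdjaanu".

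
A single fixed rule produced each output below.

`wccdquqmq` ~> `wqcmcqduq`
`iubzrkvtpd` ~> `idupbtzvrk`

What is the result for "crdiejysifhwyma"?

Looking at the pairs, the operation is to take characters alternately from the front and the back (1st, last, 2nd, 2nd-last, ...).
Doing the same to "crdiejysifhwyma": "carmdyiwehjfyis".

carmdyiwehjfyis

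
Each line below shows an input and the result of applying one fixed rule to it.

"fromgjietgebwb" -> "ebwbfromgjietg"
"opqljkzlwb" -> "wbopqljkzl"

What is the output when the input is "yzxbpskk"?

kyzxbpsk

Rule — move the first 3 characters to the end (rotate left by 3), then swap the front and back halves of the string.
Starting from "yzxbpskk": after the first operation, "bpskkyzx"; after the second, "kyzxbpsk".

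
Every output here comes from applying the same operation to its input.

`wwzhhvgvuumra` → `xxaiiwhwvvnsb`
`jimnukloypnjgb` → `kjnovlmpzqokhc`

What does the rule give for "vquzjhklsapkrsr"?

wrvakilmtbqlsts

Rule — shift every letter 1 place forward in the alphabet (wrapping around).
For "vquzjhklsapkrsr" the result is "wrvakilmtbqlsts".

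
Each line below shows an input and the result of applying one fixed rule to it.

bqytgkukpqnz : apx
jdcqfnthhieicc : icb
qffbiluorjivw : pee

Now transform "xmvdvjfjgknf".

wlu

In each case the input is transformed by: shift every letter 1 place backward in the alphabet (wrapping around), then keep only the first 3 characters.
Working it through for "xmvdvjfjgknf": intermediate "wlucuieifjme", final "wlu".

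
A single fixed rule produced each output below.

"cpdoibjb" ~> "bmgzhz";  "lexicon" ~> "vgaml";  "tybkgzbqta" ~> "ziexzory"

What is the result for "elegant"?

The rule is to shift every letter 2 places backward in the alphabet (wrapping around), then delete the first 2 characters.
Applying both steps to "elegant": "cjceylr", then "ceylr".

ceylr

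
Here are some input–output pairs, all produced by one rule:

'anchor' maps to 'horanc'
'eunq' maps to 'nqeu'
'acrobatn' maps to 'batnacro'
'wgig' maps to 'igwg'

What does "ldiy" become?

What's happening: swap the front and back halves of the string.
Applying that to "ldiy" gives "iyld".

iyld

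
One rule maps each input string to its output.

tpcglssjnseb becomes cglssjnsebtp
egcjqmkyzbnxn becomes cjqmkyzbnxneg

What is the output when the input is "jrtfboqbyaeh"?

Looking at the pairs, the operation is to move the first 2 characters to the end (rotate left by 2).
Applying that to "jrtfboqbyaeh" gives "tfboqbyaehjr".

tfboqbyaehjr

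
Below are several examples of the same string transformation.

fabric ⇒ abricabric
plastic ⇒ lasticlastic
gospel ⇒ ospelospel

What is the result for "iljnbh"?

ljnbhljnbh

The rule is to delete the first character, then write the whole string twice.
Working it through for "iljnbh": intermediate "ljnbh", final "ljnbhljnbh".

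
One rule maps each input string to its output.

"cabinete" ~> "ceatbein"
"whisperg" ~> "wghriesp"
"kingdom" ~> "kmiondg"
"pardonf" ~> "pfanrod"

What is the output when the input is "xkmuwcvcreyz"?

Each output is the input with this applied: take characters alternately from the front and the back (1st, last, 2nd, 2nd-last, ...).
For "xkmuwcvcreyz" the result is "xzkymeurwccv".

xzkymeurwccv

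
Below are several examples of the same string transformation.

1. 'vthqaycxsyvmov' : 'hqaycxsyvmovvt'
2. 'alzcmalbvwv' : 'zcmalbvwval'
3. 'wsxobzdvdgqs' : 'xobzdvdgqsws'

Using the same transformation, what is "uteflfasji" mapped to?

eflfasjiut

Each output is the input with this applied: move the first 2 characters to the end (rotate left by 2).
Doing the same to "uteflfasji": "eflfasjiut".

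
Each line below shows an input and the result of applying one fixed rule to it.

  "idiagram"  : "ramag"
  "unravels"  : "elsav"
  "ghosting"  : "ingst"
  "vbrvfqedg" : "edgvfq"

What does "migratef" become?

The pattern: delete the first 3 characters, then move the last 3 characters to the front (rotate right by 3).
For "migratef", step one produces "ratef"; step two turns that into "tefra".

tefra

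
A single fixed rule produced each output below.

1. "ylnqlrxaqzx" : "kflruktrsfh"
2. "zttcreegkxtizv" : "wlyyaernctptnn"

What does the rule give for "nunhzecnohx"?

The pattern: shift every letter 6 places backward in the alphabet (wrapping around), then move the first 3 characters to the end (rotate left by 3).
Doing the same to "nunhzecnohx": "btywhibrhoh".

btywhibrhoh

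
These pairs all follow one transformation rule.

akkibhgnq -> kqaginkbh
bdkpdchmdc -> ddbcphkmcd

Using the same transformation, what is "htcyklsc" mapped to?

tshcykcl

The rule is to swap each adjacent pair of characters (1↔2, 3↔4, ...), then take characters alternately from the front and the back (1st, last, 2nd, 2nd-last, ...).
Starting from "htcyklsc": after the first operation, "thyclkcs"; after the second, "tshcykcl".
(Check on "bdkpdchmdc": → "dbpkcdmhcd" → "ddbcphkmcd" ✓)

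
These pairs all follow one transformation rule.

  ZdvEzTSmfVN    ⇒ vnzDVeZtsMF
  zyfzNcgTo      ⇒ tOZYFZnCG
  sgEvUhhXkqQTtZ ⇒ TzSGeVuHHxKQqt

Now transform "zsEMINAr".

The rule is to move the last 2 characters to the front (rotate right by 2), then flip the case of every letter.
So "zsEMINAr" becomes "aRZSemin".

aRZSemin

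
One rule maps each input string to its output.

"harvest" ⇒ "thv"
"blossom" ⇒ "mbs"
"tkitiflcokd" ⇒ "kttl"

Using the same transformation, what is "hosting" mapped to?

ght

What's happening: keep one character in every 3, starting at position 1 (positions 1st, 4th, 7th, ...), then move the last character to the front.
Applying both steps to "hosting": "htg", then "ght".
(Check on "tkitiflcokd": → "ttlk" → "kttl" ✓)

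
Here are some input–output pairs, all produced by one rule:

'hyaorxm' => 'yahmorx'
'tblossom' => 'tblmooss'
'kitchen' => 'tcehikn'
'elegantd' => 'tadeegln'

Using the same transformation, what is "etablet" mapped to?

tabeelt

Rule — sort the characters into alphabetical order, then move the last character to the front.
Starting from "etablet": after the first operation, "abeeltt"; after the second, "tabeelt".
(Check on "elegantd": → "adeeglnt" → "tadeegln" ✓)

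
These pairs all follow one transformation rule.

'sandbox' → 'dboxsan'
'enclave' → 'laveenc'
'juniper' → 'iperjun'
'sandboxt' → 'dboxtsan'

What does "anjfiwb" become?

fiwbanj

In each case the input is transformed by: move the first 3 characters to the end (rotate left by 3).
Applying that to "anjfiwb" gives "fiwbanj".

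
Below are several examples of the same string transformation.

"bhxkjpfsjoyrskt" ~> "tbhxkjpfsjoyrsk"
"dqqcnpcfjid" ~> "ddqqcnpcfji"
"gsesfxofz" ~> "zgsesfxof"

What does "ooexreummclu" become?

uooexreummcl

Rule — move the last character to the front.
So "ooexreummclu" becomes "uooexreummcl".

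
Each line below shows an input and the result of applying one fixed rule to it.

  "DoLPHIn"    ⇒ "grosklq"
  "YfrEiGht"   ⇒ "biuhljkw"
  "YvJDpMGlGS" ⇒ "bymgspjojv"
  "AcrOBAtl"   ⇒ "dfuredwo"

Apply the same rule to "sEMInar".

The rule is to shift every letter 3 places forward in the alphabet (wrapping around), then convert every letter to lowercase.
For "sEMInar", step one produces "vHPLqdu"; step two turns that into "vhplqdu".

vhplqdu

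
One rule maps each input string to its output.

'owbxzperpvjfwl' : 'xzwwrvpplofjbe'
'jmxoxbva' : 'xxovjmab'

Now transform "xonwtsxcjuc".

The pattern: sort the characters into reverse alphabetical order, then swap each adjacent pair of characters (1↔2, 3↔4, ...).
For "xonwtsxcjuc", step one produces "xxwutsonjcc"; step two turns that into "xxuwstnocjc".

xxuwstnocjc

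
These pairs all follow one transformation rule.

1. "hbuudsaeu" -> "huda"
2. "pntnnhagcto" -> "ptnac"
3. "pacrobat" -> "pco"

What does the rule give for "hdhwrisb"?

What's happening: delete the last 2 characters, then keep every other character starting from the first (positions 1st, 3rd, 5th, ...).
On "hdhwrisb": the first step gives "hdhwri", and the second then gives "hhr".

hhr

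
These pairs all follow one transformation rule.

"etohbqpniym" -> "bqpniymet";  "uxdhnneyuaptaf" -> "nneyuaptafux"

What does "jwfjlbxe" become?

lbxejw

In each case the input is transformed by: move the first 2 characters to the end (rotate left by 2), then delete the first 2 characters.
For "jwfjlbxe", step one produces "fjlbxejw"; step two turns that into "lbxejw".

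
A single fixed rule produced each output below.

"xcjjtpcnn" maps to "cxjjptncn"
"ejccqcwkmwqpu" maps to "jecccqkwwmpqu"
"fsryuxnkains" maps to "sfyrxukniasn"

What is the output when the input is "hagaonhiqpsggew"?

Looking at the pairs, the operation is to swap each adjacent pair of characters (1↔2, 3↔4, ...).
For "hagaonhiqpsggew" the result is "ahagnoihpqgsegw".

ahagnoihpqgsegw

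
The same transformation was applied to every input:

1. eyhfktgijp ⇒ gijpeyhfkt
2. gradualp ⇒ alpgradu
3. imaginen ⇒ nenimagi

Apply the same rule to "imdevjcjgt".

The rule is to move the first character to the end, then swap the front and back halves of the string.
Working it through for "imdevjcjgt": intermediate "mdevjcjgti", final "cjgtimdevj".

cjgtimdevj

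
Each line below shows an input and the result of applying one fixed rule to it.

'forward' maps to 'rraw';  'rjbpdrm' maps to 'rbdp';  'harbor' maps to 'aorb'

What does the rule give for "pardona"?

nrod

The rule is to take characters alternately from the front and the back (1st, last, 2nd, 2nd-last, ...), then keep only the last 4 characters.
Working it through for "pardona": intermediate "paanrod", final "nrod".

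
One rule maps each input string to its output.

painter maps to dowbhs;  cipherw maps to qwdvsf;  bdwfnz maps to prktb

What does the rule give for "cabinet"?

qopwbs

What's happening: delete the last character, then shift every letter 12 places backward in the alphabet (wrapping around).
For "cabinet", step one produces "cabine"; step two turns that into "qopwbs".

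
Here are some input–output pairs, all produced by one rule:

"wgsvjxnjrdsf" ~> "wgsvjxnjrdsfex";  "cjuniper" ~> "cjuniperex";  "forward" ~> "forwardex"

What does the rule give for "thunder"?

Each output is the input with this applied: append "ex".
Doing the same to "thunder": "thunderex".

thunderex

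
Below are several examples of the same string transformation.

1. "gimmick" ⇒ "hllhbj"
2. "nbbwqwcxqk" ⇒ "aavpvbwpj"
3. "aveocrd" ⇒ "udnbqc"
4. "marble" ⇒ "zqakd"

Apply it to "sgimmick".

fhllhbj

The transformation: delete the first character, then shift every letter 1 place backward in the alphabet (wrapping around).
Applying both steps to "sgimmick": "gimmick", then "fhllhbj".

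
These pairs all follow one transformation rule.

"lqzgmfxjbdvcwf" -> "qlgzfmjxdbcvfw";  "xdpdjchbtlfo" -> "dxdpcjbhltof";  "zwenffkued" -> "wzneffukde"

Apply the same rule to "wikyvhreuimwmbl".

Each output is the input with this applied: swap each adjacent pair of characters (1↔2, 3↔4, ...).
On "wikyvhreuimwmbl" that produces "iwykhveriuwmbml".

iwykhveriuwmbml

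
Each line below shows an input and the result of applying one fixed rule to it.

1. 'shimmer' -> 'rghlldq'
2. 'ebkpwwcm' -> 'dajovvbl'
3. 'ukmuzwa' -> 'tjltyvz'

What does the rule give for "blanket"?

Rule — shift every letter 1 place backward in the alphabet (wrapping around).
"blanket" → "akzmjds".

akzmjds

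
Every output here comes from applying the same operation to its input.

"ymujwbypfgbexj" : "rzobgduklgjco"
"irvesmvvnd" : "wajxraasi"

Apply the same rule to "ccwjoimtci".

hbotnryhn

Each output is the input with this applied: shift every letter 5 places forward in the alphabet (wrapping around), then delete the first character.
So "ccwjoimtci" becomes "hbotnryhn".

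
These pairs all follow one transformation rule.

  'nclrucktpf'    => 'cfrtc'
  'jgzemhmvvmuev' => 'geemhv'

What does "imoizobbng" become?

mgibo

The rule is to keep every other character starting from the second (positions 2nd, 4th, 6th, ...), then take characters alternately from the front and the back (1st, last, 2nd, 2nd-last, ...).
Working it through for "imoizobbng": intermediate "miobg", final "mgibo".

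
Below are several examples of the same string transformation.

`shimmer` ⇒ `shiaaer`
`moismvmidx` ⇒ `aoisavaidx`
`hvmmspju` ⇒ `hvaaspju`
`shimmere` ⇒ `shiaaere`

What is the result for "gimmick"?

Rule — replace every "m" with "a".
"gimmick" → "giaaick".

giaaick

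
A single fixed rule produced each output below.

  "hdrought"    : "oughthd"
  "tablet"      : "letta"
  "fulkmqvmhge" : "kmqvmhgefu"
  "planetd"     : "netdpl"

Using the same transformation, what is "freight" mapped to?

ightfr

The rule is to move the first 2 characters to the end (rotate left by 2), then delete the first character.
On "freight" that produces "ightfr".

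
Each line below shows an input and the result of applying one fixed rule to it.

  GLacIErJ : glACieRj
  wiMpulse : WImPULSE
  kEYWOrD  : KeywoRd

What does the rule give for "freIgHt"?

Rule — flip the case of every letter.
Applying that to "freIgHt" gives "FREiGhT".

FREiGhT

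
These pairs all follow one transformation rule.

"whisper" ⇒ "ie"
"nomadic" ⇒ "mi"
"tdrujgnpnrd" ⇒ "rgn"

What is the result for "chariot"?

ao

The pattern: keep one character in every 3, starting at position 3 (positions 3rd, 6th, 9th, ...).
"chariot" → "ao".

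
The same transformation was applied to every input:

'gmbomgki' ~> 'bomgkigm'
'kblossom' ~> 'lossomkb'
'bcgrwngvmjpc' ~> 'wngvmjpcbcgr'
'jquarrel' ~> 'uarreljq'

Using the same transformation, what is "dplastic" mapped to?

lasticdp

The pattern: move the last 2 characters to the front (rotate right by 2), then swap the front and back halves of the string.
Applying both steps to "dplastic": "icdplast", then "lasticdp".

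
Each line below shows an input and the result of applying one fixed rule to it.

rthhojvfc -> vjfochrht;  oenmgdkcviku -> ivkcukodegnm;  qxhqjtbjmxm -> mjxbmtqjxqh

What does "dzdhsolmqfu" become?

The rule is to move the last 3 characters to the front (rotate right by 3), then take characters alternately from the front and the back (1st, last, 2nd, 2nd-last, ...).
For "dzdhsolmqfu", step one produces "qfudzdhsolm"; step two turns that into "qmfluodszhd".

qmfluodszhd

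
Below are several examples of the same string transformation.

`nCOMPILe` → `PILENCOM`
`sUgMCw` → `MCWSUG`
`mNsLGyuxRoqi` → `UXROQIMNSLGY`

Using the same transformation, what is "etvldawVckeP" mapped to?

WVCKEPETVLDA

What's happening: swap the front and back halves of the string, then convert every letter to uppercase.
Applying that to "etvldawVckeP" gives "WVCKEPETVLDA".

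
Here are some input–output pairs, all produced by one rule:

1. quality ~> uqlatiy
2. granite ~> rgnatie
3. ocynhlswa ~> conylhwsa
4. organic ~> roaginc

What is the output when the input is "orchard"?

rohcrad

What's happening: swap each adjacent pair of characters (1↔2, 3↔4, ...).
For "orchard" the result is "rohcrad".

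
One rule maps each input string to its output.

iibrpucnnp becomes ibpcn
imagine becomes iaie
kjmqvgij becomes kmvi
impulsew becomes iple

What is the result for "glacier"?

gair

In each case the input is transformed by: keep every other character starting from the first (positions 1st, 3rd, 5th, ...).
Applying that to "glacier" gives "gair".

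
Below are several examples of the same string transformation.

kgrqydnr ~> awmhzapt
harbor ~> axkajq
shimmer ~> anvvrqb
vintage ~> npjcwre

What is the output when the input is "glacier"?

anrljup

The pattern: shift every letter 9 places forward in the alphabet (wrapping around), then reverse the string.
For "glacier", step one produces "pujlrna"; step two turns that into "anrljup".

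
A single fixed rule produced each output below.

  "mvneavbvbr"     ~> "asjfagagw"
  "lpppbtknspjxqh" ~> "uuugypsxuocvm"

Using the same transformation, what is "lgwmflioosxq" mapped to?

lbrkqnttxcv

The pattern: delete the first character, then shift every letter 5 places forward in the alphabet (wrapping around).
On "lgwmflioosxq": the first step gives "gwmflioosxq", and the second then gives "lbrkqnttxcv".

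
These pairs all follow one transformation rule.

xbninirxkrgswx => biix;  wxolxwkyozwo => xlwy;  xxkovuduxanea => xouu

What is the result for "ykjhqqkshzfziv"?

The transformation: keep every other character starting from the second (positions 2nd, 4th, 6th, ...), then keep only the first 4 characters.
Starting from "ykjhqqkshzfziv": after the first operation, "khqszzv"; after the second, "khqs".

khqs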